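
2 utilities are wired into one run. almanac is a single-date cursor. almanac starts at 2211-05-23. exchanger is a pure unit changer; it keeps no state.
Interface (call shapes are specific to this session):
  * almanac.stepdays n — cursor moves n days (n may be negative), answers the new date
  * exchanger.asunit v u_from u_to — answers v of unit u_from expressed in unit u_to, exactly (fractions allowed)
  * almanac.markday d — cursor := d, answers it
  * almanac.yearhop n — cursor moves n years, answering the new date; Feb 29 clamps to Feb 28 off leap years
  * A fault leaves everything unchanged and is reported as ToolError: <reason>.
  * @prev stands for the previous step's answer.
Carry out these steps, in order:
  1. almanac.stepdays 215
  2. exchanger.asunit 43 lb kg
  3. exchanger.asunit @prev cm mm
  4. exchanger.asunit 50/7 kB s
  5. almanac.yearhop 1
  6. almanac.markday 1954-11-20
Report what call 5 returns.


Answer: 2212-12-24

Derivation:
I run almanac.stepdays passing 215, and get 2211-12-24.
Calling exchanger.asunit passing 43, lb, kg, and see 1950447191/100000000.
I try exchanger.asunit passing @prev, cm, mm: 1950447191/10000000.
I invoke exchanger.asunit passing 50/7, kB, s, yielding ToolError: incompatible units.
I use almanac.yearhop passing 1, and see 2212-12-24.
Using almanac.markday passing 1954-11-20, — result: 1954-11-20.


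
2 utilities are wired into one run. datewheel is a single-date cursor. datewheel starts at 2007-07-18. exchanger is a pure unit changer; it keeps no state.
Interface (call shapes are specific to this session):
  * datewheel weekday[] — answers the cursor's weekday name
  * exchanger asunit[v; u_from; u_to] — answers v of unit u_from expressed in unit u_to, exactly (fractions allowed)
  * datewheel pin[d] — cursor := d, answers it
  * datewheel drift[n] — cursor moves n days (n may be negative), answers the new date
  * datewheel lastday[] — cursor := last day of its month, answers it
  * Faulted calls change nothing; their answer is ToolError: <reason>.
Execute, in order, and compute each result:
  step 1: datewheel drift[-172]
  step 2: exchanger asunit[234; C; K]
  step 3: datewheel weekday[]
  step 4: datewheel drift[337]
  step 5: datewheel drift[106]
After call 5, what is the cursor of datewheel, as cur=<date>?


;; 1. datewheel drift(n=-172) -> 2007-01-27
;; 2. exchanger asunit(v=234, u_from=C, u_to=K) -> 10143/20
;; 3. datewheel weekday() -> Saturday
;; 4. datewheel drift(n=337) -> 2007-12-30
;; 5. datewheel drift(n=106) -> 2008-04-14

Answer: cur=2008-04-14


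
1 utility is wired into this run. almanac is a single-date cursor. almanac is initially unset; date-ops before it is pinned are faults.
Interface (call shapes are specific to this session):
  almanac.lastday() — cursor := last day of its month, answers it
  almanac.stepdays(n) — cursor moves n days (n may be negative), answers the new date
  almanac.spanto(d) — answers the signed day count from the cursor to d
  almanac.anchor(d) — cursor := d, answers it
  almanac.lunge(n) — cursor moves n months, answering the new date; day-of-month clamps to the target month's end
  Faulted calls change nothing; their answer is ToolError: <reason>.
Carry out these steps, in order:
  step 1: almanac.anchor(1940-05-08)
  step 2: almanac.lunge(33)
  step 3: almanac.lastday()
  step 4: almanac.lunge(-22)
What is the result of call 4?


Do: almanac.anchor[d='1940-05-08']
See: 1940-05-08
Do: almanac.lunge[n='33']
See: 1943-02-08
Do: almanac.lastday[]
See: 1943-02-28
Do: almanac.lunge[n='-22']
See: 1941-04-28

Answer: 1941-04-28


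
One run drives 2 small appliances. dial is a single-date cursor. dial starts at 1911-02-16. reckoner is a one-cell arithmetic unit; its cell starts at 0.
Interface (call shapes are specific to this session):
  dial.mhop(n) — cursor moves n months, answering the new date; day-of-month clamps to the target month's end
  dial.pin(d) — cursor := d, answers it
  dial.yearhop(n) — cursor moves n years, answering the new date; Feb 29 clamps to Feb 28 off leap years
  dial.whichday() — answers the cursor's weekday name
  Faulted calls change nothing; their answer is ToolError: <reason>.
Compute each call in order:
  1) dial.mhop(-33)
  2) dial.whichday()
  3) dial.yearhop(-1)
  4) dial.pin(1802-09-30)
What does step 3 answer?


Answer: 1907-05-16

Derivation:
I run dial.mhop(n: -33), and observe 1908-05-16.
I call dial.whichday(), — result: Saturday.
Using dial.yearhop(n: -1), yielding 1907-05-16.
I try dial.pin(d: 1802-09-30), yielding 1802-09-30.


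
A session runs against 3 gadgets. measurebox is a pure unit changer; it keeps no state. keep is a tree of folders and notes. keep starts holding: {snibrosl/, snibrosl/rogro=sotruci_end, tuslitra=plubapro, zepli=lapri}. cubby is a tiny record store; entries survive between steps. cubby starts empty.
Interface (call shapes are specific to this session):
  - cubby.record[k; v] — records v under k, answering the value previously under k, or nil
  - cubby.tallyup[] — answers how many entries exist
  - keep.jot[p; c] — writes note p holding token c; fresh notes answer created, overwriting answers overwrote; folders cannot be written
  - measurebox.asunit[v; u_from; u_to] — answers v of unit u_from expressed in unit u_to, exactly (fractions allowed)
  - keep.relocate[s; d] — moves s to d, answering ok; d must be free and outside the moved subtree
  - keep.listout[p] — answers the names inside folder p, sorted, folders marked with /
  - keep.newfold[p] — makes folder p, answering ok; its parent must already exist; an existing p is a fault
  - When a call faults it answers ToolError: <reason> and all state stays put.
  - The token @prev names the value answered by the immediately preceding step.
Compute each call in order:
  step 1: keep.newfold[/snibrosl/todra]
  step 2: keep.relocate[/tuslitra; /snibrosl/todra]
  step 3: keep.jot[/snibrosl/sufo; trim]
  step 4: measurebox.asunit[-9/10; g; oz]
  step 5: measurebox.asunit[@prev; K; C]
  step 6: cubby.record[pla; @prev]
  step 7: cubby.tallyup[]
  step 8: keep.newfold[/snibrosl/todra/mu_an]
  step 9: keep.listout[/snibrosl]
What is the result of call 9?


% keep.newfold(p=/snibrosl/todra) => ok
% keep.relocate(s=/tuslitra, d=/snibrosl/todra) => ToolError: exists
% keep.jot(p=/snibrosl/sufo, c=trim) => created
% measurebox.asunit(v=-9/10, u_from=g, u_to=oz) => -1440000/45359237
% measurebox.asunit(v=@prev, u_from=K, u_to=C) => -247826311731/907184740
% cubby.record(k=pla, v=@prev) => nil
% cubby.tallyup() => 1
% keep.newfold(p=/snibrosl/todra/mu_an) => ok
% keep.listout(p=/snibrosl) => [rogro, sufo, todra/]

Answer: [rogro, sufo, todra/]


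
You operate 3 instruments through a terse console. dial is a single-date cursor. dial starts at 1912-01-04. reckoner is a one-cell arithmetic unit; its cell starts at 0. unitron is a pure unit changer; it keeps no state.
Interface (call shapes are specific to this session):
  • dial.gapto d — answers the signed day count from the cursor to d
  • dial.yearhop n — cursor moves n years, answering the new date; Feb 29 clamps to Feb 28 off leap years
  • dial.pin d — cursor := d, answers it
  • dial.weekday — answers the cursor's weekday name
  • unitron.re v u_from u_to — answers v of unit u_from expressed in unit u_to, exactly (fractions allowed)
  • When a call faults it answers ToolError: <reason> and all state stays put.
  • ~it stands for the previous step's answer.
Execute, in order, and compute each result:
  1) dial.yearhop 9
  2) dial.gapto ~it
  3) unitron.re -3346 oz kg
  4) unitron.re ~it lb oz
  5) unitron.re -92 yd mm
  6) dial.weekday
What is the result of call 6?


==> dial.yearhop(n='9')
<== 1921-01-04
==> dial.gapto(d='~it')
<== 0
==> unitron.re(v='-3346', u_from='oz', u_to='kg')
<== -75886003501/800000000
==> unitron.re(v='~it', u_from='lb', u_to='oz')
<== -75886003501/50000000
==> unitron.re(v='-92', u_from='yd', u_to='mm')
<== -420624/5
==> dial.weekday()
<== Tuesday

Answer: Tuesday


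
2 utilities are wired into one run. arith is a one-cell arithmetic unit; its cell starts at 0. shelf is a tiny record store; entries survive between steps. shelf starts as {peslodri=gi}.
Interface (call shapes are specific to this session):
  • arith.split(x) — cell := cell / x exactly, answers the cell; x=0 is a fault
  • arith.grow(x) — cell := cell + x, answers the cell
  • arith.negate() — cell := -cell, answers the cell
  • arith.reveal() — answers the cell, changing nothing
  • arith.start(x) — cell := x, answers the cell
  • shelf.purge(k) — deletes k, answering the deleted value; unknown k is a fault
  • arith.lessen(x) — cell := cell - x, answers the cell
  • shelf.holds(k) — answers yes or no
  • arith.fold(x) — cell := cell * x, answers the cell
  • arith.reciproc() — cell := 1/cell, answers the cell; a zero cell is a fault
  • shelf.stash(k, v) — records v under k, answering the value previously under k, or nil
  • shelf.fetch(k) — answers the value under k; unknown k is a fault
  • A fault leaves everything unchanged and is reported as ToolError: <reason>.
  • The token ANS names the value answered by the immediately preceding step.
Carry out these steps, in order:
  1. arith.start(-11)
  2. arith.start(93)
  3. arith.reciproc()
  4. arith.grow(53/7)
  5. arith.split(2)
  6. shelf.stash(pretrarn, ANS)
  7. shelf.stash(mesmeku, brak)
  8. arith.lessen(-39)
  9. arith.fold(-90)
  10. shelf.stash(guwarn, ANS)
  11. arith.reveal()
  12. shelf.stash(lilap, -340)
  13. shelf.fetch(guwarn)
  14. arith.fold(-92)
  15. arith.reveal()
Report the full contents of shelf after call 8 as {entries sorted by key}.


I call arith.start on x='-11', which returns -11.
Then arith.start on x='93', yielding 93.
Calling arith.reciproc(), which returns 1/93.
I invoke arith.grow on x='53/7', and get 4936/651.
I invoke arith.split on x='2': 2468/651.
Now I run shelf.stash on k='pretrarn', v='ANS', → nil.
Now I run shelf.stash on k='mesmeku', v='brak', yielding nil.
Invoking arith.lessen on x='-39', → 27857/651.
Invoking arith.fold on x='-90', and get -835710/217.
Calling shelf.stash on k='guwarn', v='ANS', and get nil.
Now I run arith.reveal, yielding -835710/217.
I invoke shelf.stash on k='lilap', v='-340', which returns nil.
Calling shelf.fetch on k='guwarn', giving -835710/217.
Next I call arith.fold on x='-92', → 76885320/217.
Next I call arith.reveal, which returns 76885320/217.

Answer: {mesmeku=brak, peslodri=gi, pretrarn=2468/651}


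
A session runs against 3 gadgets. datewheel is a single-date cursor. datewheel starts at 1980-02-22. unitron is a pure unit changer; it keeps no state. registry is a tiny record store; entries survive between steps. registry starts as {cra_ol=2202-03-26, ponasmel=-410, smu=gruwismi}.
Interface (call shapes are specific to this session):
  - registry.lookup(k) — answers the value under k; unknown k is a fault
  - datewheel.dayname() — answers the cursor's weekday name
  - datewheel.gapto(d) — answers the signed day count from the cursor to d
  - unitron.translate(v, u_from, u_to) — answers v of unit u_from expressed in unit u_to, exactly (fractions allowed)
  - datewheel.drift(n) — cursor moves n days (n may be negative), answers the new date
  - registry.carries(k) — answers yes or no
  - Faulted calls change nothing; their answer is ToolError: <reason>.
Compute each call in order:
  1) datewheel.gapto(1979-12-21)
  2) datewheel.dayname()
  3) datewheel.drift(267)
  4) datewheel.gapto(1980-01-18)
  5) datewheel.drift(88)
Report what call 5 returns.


Answer: 1981-02-11

Derivation:
Do: gapto[d=1979-12-21]
See: -63
Do: dayname[]
See: Friday
Do: drift[n=267]
See: 1980-11-15
Do: gapto[d=1980-01-18]
See: -302
Do: drift[n=88]
See: 1981-02-11


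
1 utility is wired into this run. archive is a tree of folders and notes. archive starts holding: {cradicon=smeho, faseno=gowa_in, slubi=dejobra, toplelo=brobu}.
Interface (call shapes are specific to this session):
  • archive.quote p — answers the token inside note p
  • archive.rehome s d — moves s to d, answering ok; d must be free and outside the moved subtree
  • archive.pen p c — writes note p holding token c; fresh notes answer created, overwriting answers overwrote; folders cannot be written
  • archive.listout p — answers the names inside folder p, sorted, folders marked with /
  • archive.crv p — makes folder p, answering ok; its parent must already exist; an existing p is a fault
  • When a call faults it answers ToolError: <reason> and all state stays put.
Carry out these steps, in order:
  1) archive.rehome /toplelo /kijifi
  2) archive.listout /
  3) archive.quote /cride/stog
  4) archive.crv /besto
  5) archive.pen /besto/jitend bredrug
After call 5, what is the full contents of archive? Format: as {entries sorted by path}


Answer: {besto/, besto/jitend=bredrug, cradicon=smeho, faseno=gowa_in, kijifi=brobu, slubi=dejobra}

Derivation:
Calling archive.rehome(/toplelo, /kijifi), and observe ok.
I use archive.listout(/), and see [cradicon, faseno, kijifi, slubi].
I invoke archive.quote(/cride/stog), which returns ToolError: not found.
I use archive.crv(/besto), → ok.
Then archive.pen(/besto/jitend, bredrug), and get created.


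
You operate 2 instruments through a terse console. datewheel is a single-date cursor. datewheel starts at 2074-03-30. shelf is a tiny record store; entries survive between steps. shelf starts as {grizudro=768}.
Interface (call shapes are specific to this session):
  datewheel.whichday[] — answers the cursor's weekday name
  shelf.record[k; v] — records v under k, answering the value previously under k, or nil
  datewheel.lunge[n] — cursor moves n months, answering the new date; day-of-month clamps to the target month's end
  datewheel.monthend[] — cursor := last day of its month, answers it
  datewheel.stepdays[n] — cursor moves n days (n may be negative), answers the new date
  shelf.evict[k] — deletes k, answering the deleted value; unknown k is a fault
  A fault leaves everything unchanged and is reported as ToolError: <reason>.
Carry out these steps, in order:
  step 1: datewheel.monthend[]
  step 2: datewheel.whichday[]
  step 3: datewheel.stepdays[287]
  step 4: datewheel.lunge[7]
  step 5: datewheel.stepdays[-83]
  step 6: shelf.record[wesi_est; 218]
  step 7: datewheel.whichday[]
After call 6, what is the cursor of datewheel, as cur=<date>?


! 1. monthend() : 2074-03-31
! 2. whichday() : Saturday
! 3. stepdays(n→287) : 2075-01-12
! 4. lunge(n→7) : 2075-08-12
! 5. stepdays(n→-83) : 2075-05-21
! 6. record(k→wesi_est, v→218) : nil
! 7. whichday() : Tuesday

Answer: cur=2075-05-21


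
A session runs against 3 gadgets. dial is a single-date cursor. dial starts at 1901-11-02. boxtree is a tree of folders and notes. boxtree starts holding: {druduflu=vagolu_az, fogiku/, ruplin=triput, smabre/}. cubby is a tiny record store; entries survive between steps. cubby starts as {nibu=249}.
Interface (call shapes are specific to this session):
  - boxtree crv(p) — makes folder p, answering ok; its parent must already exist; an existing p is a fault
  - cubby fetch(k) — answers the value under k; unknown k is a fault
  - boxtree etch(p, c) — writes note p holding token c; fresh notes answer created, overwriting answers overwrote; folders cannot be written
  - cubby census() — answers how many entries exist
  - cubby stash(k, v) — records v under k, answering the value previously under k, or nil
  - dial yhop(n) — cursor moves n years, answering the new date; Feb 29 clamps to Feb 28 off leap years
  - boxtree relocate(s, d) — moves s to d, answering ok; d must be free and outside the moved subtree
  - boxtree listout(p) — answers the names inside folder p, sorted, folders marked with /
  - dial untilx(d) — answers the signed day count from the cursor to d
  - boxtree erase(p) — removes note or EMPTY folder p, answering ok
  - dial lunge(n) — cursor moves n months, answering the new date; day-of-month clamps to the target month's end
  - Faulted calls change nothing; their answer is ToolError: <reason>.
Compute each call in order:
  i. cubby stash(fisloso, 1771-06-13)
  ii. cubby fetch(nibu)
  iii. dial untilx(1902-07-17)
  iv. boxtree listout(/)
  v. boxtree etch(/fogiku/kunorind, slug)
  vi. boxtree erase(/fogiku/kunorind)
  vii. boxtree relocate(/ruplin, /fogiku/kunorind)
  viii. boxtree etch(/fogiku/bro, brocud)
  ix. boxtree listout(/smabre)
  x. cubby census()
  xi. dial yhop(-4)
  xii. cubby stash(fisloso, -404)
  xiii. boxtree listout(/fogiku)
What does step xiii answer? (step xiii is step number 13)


Answer: [bro, kunorind]

Derivation:
-> cubby stash(fisloso, 1771-06-13)
<- nil
-> cubby fetch(nibu)
<- 249
-> dial untilx(1902-07-17)
<- 257
-> boxtree listout(/)
<- [druduflu, fogiku/, ruplin, smabre/]
-> boxtree etch(/fogiku/kunorind, slug)
<- created
-> boxtree erase(/fogiku/kunorind)
<- ok
-> boxtree relocate(/ruplin, /fogiku/kunorind)
<- ok
-> boxtree etch(/fogiku/bro, brocud)
<- created
-> boxtree listout(/smabre)
<- []
-> cubby census()
<- 2
-> dial yhop(-4)
<- 1897-11-02
-> cubby stash(fisloso, -404)
<- 1771-06-13
-> boxtree listout(/fogiku)
<- [bro, kunorind]


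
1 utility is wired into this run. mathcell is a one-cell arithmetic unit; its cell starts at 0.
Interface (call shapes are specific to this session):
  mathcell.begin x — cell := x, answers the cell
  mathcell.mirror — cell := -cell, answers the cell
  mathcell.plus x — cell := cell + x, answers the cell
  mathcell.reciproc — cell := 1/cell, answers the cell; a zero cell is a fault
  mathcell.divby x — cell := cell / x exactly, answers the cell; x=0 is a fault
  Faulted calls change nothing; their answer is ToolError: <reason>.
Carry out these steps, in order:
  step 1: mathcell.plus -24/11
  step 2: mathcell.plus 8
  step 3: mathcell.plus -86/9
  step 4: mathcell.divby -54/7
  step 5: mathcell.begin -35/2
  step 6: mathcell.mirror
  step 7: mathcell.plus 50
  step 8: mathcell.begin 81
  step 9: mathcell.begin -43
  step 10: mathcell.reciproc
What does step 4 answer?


Answer: 1295/2673

Derivation:
→ mathcell.plus(x='-24/11')
← -24/11
→ mathcell.plus(x='8')
← 64/11
→ mathcell.plus(x='-86/9')
← -370/99
→ mathcell.divby(x='-54/7')
← 1295/2673
→ mathcell.begin(x='-35/2')
← -35/2
→ mathcell.mirror()
← 35/2
→ mathcell.plus(x='50')
← 135/2
→ mathcell.begin(x='81')
← 81
→ mathcell.begin(x='-43')
← -43
→ mathcell.reciproc()
← -1/43


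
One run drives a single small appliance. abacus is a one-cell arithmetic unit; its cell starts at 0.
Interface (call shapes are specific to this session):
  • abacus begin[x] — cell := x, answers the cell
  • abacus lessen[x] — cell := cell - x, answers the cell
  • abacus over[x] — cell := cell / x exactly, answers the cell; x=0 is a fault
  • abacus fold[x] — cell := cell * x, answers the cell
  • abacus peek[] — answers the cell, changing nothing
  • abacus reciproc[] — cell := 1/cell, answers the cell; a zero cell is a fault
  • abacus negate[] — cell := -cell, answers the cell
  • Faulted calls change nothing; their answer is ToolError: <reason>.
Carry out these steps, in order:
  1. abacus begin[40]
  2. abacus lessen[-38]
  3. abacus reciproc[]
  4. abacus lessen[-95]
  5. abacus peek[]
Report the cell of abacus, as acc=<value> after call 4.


Answer: acc=7411/78

Derivation:
Do: abacus begin[40]
See: 40
Do: abacus lessen[-38]
See: 78
Do: abacus reciproc[]
See: 1/78
Do: abacus lessen[-95]
See: 7411/78
Do: abacus peek[]
See: 7411/78


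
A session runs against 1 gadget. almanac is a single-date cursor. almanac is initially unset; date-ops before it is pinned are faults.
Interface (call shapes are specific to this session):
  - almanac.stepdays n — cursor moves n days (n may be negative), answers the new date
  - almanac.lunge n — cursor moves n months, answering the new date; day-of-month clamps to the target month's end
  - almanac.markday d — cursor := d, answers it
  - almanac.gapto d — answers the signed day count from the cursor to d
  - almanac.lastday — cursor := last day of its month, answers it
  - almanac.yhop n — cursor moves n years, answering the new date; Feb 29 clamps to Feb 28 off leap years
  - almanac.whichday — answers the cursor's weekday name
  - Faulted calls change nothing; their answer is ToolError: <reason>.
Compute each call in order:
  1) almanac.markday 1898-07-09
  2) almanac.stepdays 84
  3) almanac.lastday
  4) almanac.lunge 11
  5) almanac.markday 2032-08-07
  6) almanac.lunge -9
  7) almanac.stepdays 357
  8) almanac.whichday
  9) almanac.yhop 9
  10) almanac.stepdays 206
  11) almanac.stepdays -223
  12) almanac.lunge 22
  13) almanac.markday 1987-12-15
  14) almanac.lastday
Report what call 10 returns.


→ almanac.markday(d: 1898-07-09)
← 1898-07-09
→ almanac.stepdays(n: 84)
← 1898-10-01
→ almanac.lastday()
← 1898-10-31
→ almanac.lunge(n: 11)
← 1899-09-30
→ almanac.markday(d: 2032-08-07)
← 2032-08-07
→ almanac.lunge(n: -9)
← 2031-11-07
→ almanac.stepdays(n: 357)
← 2032-10-29
→ almanac.whichday()
← Friday
→ almanac.yhop(n: 9)
← 2041-10-29
→ almanac.stepdays(n: 206)
← 2042-05-23
→ almanac.stepdays(n: -223)
← 2041-10-12
→ almanac.lunge(n: 22)
← 2043-08-12
→ almanac.markday(d: 1987-12-15)
← 1987-12-15
→ almanac.lastday()
← 1987-12-31

Answer: 2042-05-23


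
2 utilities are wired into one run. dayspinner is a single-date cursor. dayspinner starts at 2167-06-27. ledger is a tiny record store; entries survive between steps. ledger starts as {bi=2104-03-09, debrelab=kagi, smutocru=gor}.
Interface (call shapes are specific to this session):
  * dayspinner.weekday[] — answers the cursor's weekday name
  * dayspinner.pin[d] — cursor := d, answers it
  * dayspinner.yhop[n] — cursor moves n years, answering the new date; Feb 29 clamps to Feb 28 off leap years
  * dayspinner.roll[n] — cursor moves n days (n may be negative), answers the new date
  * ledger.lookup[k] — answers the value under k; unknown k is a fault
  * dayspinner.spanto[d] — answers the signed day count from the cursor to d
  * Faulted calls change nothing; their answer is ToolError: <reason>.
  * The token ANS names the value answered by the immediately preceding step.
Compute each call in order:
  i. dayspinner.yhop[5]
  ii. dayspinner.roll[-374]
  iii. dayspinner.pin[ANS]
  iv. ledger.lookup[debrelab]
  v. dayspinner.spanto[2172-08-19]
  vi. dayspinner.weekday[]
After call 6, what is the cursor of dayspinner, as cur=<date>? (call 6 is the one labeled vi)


-> dayspinner.yhop(n→5)
<- 2172-06-27
-> dayspinner.roll(n→-374)
<- 2171-06-19
-> dayspinner.pin(d→ANS)
<- 2171-06-19
-> ledger.lookup(k→debrelab)
<- kagi
-> dayspinner.spanto(d→2172-08-19)
<- 427
-> dayspinner.weekday()
<- Wednesday

Answer: cur=2171-06-19


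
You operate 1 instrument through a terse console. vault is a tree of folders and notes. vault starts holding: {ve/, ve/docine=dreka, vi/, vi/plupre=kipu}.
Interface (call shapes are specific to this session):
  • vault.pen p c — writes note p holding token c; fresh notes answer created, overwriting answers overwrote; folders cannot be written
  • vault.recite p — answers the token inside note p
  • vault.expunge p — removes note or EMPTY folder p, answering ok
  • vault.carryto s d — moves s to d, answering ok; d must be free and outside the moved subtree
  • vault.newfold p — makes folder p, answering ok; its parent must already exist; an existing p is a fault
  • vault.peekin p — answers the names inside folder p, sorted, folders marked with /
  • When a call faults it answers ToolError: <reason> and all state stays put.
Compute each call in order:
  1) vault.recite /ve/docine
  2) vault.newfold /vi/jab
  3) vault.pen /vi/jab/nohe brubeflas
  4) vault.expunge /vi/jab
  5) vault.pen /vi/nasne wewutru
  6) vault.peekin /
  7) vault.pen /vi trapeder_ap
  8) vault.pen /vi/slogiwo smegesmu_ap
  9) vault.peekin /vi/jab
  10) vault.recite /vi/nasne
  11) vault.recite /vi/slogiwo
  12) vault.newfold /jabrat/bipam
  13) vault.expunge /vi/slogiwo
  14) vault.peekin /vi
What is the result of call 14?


// vault.recite(p=/ve/docine) == dreka
// vault.newfold(p=/vi/jab) == ok
// vault.pen(p=/vi/jab/nohe, c=brubeflas) == created
// vault.expunge(p=/vi/jab) == ToolError: not empty
// vault.pen(p=/vi/nasne, c=wewutru) == created
// vault.peekin(p=/) == [ve/, vi/]
// vault.pen(p=/vi, c=trapeder_ap) == ToolError: is a directory
// vault.pen(p=/vi/slogiwo, c=smegesmu_ap) == created
// vault.peekin(p=/vi/jab) == [nohe]
// vault.recite(p=/vi/nasne) == wewutru
// vault.recite(p=/vi/slogiwo) == smegesmu_ap
// vault.newfold(p=/jabrat/bipam) == ToolError: no parent
// vault.expunge(p=/vi/slogiwo) == ok
// vault.peekin(p=/vi) == [jab/, nasne, plupre]

Answer: [jab/, nasne, plupre]


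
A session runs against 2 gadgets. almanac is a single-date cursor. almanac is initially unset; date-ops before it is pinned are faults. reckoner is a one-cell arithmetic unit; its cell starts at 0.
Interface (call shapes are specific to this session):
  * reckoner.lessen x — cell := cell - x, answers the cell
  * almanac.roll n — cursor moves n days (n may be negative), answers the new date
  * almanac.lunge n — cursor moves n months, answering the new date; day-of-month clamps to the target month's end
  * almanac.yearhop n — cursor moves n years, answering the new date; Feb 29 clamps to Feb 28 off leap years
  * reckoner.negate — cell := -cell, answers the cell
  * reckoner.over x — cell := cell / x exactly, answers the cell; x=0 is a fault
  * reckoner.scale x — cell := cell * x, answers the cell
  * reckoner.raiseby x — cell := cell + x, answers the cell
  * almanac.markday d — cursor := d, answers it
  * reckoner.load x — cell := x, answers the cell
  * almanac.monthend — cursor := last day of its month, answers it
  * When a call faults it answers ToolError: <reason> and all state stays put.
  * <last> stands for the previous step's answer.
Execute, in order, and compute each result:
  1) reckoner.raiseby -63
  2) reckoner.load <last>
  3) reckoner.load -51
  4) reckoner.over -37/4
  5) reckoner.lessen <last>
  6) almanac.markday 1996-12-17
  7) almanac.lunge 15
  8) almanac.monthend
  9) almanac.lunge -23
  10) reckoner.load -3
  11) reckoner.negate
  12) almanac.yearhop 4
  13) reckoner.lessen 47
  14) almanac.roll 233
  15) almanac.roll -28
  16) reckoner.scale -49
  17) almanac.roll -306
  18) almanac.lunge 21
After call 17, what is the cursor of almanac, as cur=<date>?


Answer: cur=2000-01-20

Derivation:
Do: reckoner.raiseby[x=-63]
See: -63
Do: reckoner.load[x=<last>]
See: -63
Do: reckoner.load[x=-51]
See: -51
Do: reckoner.over[x=-37/4]
See: 204/37
Do: reckoner.lessen[x=<last>]
See: 0
Do: almanac.markday[d=1996-12-17]
See: 1996-12-17
Do: almanac.lunge[n=15]
See: 1998-03-17
Do: almanac.monthend[]
See: 1998-03-31
Do: almanac.lunge[n=-23]
See: 1996-04-30
Do: reckoner.load[x=-3]
See: -3
Do: reckoner.negate[]
See: 3
Do: almanac.yearhop[n=4]
See: 2000-04-30
Do: reckoner.lessen[x=47]
See: -44
Do: almanac.roll[n=233]
See: 2000-12-19
Do: almanac.roll[n=-28]
See: 2000-11-21
Do: reckoner.scale[x=-49]
See: 2156
Do: almanac.roll[n=-306]
See: 2000-01-20
Do: almanac.lunge[n=21]
See: 2001-10-20


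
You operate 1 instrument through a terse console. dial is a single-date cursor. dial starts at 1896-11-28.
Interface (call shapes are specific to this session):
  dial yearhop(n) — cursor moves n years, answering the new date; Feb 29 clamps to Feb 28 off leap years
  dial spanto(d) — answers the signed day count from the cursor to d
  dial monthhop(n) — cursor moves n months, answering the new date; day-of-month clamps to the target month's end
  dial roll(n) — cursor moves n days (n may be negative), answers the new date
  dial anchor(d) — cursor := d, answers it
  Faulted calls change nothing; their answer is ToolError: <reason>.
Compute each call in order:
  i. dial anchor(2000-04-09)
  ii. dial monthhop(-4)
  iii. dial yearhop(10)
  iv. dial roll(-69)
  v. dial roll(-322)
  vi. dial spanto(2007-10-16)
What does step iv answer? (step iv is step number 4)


Act: dial anchor[d='2000-04-09']
Obs: 2000-04-09
Act: dial monthhop[n='-4']
Obs: 1999-12-09
Act: dial yearhop[n='10']
Obs: 2009-12-09
Act: dial roll[n='-69']
Obs: 2009-10-01
Act: dial roll[n='-322']
Obs: 2008-11-13
Act: dial spanto[d='2007-10-16']
Obs: -394

Answer: 2009-10-01


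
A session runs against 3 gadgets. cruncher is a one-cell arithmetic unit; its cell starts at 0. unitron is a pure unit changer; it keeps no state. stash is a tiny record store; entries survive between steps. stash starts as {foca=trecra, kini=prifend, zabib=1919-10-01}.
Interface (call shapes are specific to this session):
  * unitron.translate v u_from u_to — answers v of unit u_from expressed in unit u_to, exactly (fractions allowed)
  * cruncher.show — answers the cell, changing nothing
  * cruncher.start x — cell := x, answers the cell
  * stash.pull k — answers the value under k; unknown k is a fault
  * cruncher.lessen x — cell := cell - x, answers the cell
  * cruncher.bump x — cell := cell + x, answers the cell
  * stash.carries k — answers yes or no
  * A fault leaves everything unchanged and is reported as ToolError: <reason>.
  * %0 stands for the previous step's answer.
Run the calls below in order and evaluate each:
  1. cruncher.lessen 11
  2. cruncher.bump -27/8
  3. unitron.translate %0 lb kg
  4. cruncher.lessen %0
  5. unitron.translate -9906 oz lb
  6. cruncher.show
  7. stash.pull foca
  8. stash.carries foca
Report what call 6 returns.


# lessen(x→11) => -11
# bump(x→-27/8) => -115/8
# translate(v→%0, u_from→lb, u_to→kg) => -1043262451/160000000
# lessen(x→%0) => -1256737549/160000000
# translate(v→-9906, u_from→oz, u_to→lb) => -4953/8
# show() => -1256737549/160000000
# pull(k→foca) => trecra
# carries(k→foca) => yes

Answer: -1256737549/160000000


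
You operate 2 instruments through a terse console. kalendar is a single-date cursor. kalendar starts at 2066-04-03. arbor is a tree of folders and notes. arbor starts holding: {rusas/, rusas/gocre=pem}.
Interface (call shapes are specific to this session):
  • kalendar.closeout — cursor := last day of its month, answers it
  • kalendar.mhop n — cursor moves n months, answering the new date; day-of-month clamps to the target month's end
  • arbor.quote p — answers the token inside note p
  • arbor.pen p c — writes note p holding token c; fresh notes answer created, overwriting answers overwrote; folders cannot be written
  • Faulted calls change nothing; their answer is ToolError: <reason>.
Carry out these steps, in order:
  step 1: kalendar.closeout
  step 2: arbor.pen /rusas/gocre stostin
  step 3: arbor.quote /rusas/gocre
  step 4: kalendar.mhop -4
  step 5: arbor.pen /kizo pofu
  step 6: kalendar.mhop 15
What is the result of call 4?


Answer: 2065-12-30

Derivation:
>>> kalendar.closeout
:: 2066-04-30
>>> arbor.pen /rusas/gocre stostin
:: overwrote
>>> arbor.quote /rusas/gocre
:: stostin
>>> kalendar.mhop -4
:: 2065-12-30
>>> arbor.pen /kizo pofu
:: created
>>> kalendar.mhop 15
:: 2067-03-30


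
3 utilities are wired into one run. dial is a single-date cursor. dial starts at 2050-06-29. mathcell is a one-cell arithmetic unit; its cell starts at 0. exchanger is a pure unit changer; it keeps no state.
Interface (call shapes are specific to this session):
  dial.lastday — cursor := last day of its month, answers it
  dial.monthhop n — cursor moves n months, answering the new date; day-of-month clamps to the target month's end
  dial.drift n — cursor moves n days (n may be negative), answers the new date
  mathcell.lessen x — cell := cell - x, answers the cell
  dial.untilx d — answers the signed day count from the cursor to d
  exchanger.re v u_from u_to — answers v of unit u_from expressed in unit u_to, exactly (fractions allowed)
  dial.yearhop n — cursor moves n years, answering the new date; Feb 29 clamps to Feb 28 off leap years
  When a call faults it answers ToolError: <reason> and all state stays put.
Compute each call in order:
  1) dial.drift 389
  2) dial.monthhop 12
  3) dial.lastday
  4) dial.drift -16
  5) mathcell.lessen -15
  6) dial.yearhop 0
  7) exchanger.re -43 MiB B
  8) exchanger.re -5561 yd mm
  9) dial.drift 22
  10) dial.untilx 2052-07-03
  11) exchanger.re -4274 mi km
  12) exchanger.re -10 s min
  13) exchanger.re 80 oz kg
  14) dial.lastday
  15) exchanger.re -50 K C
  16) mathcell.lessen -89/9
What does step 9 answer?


Answer: 2052-08-06

Derivation:
% drift n→389
= 2051-07-23
% monthhop n→12
= 2052-07-23
% lastday
= 2052-07-31
% drift n→-16
= 2052-07-15
% lessen x→-15
= 15
% yearhop n→0
= 2052-07-15
% re v→-43 u_from→MiB u_to→B
= -45088768
% re v→-5561 u_from→yd u_to→mm
= -25424892/5
% drift n→22
= 2052-08-06
% untilx d→2052-07-03
= -34
% re v→-4274 u_from→mi u_to→km
= -107474004/15625
% re v→-10 u_from→s u_to→min
= -1/6
% re v→80 u_from→oz u_to→kg
= 45359237/20000000
% lastday
= 2052-08-31
% re v→-50 u_from→K u_to→C
= -6463/20
% lessen x→-89/9
= 224/9


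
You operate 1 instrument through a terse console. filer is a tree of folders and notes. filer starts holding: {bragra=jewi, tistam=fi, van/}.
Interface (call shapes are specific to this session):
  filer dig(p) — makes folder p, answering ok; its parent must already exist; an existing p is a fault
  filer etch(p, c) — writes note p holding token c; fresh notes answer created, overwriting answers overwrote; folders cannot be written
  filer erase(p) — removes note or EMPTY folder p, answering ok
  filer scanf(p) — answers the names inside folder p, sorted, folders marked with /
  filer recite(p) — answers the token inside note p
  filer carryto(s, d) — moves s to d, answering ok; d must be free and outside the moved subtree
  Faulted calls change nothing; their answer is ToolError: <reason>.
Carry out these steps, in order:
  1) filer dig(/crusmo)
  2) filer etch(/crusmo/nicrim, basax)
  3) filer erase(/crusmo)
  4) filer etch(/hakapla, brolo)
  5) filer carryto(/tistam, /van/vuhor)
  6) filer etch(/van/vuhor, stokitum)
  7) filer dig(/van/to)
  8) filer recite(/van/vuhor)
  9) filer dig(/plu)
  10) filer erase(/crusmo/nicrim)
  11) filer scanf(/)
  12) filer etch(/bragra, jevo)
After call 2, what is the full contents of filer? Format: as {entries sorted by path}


> filer dig p→/crusmo
  ok
> filer etch p→/crusmo/nicrim c→basax
  created
> filer erase p→/crusmo
  ToolError: not empty
> filer etch p→/hakapla c→brolo
  created
> filer carryto s→/tistam d→/van/vuhor
  ok
> filer etch p→/van/vuhor c→stokitum
  overwrote
> filer dig p→/van/to
  ok
> filer recite p→/van/vuhor
  stokitum
> filer dig p→/plu
  ok
> filer erase p→/crusmo/nicrim
  ok
> filer scanf p→/
  [bragra, crusmo/, hakapla, plu/, van/]
> filer etch p→/bragra c→jevo
  overwrote

Answer: {bragra=jewi, crusmo/, crusmo/nicrim=basax, tistam=fi, van/}


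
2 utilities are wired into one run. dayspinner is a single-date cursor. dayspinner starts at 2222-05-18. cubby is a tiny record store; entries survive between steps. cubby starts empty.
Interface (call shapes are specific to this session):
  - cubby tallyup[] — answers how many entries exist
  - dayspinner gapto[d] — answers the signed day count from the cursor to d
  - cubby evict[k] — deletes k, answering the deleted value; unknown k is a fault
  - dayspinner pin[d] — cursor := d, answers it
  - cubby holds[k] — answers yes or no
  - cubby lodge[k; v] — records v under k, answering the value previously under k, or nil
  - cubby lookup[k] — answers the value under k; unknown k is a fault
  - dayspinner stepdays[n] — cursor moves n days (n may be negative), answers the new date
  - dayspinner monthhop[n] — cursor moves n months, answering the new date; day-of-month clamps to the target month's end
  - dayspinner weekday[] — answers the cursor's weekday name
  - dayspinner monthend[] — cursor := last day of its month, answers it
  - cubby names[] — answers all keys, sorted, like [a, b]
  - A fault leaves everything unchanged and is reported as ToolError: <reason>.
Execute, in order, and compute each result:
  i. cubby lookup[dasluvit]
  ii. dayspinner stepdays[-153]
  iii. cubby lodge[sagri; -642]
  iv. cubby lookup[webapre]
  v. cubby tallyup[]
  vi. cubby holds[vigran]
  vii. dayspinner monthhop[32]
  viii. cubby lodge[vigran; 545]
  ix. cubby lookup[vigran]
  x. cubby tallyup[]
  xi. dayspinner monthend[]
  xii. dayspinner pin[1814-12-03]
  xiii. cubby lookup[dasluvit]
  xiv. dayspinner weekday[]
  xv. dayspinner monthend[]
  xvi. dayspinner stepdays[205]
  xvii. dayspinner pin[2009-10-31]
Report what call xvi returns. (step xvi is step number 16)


Do: cubby lookup[dasluvit]
See: ToolError: no such key dasluvit
Do: dayspinner stepdays[-153]
See: 2221-12-16
Do: cubby lodge[sagri; -642]
See: nil
Do: cubby lookup[webapre]
See: ToolError: no such key webapre
Do: cubby tallyup[]
See: 1
Do: cubby holds[vigran]
See: no
Do: dayspinner monthhop[32]
See: 2224-08-16
Do: cubby lodge[vigran; 545]
See: nil
Do: cubby lookup[vigran]
See: 545
Do: cubby tallyup[]
See: 2
Do: dayspinner monthend[]
See: 2224-08-31
Do: dayspinner pin[1814-12-03]
See: 1814-12-03
Do: cubby lookup[dasluvit]
See: ToolError: no such key dasluvit
Do: dayspinner weekday[]
See: Saturday
Do: dayspinner monthend[]
See: 1814-12-31
Do: dayspinner stepdays[205]
See: 1815-07-24
Do: dayspinner pin[2009-10-31]
See: 2009-10-31

Answer: 1815-07-24


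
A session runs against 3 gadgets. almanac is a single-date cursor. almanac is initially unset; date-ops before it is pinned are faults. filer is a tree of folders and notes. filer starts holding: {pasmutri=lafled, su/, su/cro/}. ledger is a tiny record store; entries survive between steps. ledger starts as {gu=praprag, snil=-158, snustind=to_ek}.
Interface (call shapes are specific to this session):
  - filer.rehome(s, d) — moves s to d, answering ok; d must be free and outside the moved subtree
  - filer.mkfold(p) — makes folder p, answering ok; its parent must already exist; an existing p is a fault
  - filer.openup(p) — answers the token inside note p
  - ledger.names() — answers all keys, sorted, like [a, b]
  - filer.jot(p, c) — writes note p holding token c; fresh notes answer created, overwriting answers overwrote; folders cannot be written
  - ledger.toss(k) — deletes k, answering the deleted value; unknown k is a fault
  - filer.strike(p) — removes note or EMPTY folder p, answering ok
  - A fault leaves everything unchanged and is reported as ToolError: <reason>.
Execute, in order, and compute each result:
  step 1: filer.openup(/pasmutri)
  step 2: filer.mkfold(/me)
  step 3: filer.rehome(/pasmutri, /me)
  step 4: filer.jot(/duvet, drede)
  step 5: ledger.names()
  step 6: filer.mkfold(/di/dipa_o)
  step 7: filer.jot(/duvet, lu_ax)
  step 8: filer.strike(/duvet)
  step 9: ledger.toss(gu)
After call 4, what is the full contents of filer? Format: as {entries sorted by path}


Using filer.openup using p: /pasmutri, yielding lafled.
I invoke filer.mkfold using p: /me, — result: ok.
Using filer.rehome using s: /pasmutri, d: /me, giving ToolError: exists.
I invoke filer.jot using p: /duvet, c: drede: created.
Now I run ledger.names, and get [gu, snil, snustind].
Now I run filer.mkfold using p: /di/dipa_o, which returns ToolError: no parent.
Invoking filer.jot using p: /duvet, c: lu_ax, → overwrote.
Invoking filer.strike using p: /duvet, and see ok.
Next I call ledger.toss using k: gu, giving praprag.

Answer: {duvet=drede, me/, pasmutri=lafled, su/, su/cro/}


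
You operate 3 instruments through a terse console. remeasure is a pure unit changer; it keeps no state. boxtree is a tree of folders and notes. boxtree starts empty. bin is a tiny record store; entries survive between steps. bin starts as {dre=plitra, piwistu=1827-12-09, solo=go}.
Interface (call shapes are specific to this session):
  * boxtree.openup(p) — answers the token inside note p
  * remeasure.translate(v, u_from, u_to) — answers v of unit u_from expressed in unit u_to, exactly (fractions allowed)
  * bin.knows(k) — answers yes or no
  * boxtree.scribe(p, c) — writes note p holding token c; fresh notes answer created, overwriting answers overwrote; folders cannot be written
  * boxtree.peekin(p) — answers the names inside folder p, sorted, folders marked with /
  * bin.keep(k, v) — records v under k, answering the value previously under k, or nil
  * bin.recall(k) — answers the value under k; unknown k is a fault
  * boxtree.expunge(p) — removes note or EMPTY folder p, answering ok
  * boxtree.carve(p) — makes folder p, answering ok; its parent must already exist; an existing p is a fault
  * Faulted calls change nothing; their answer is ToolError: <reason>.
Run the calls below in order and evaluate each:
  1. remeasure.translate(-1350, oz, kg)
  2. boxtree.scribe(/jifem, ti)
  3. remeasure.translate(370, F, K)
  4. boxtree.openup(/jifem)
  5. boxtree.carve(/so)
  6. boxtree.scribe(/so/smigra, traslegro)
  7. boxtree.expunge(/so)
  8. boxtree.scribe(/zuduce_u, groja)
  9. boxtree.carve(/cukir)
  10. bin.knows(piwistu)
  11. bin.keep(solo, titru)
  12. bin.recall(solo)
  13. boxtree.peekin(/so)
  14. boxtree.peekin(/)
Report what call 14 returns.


Answer: [cukir/, jifem, so/, zuduce_u]

Derivation:
Now I run remeasure.translate using v: -1350, u_from: oz, u_to: kg, → -1224699399/32000000.
I try boxtree.scribe using p: /jifem, c: ti, → created.
Using remeasure.translate using v: 370, u_from: F, u_to: K, which returns 82967/180.
Now I run boxtree.openup using p: /jifem, — result: ti.
Then boxtree.carve using p: /so: ok.
I use boxtree.scribe using p: /so/smigra, c: traslegro, which returns created.
I invoke boxtree.expunge using p: /so, giving ToolError: not empty.
Calling boxtree.scribe using p: /zuduce_u, c: groja, and observe created.
Calling boxtree.carve using p: /cukir: ok.
Next I call bin.knows using k: piwistu, — result: yes.
I run bin.keep using k: solo, v: titru, and see go.
I run bin.recall using k: solo, and get titru.
Then boxtree.peekin using p: /so, → [smigra].
Invoking boxtree.peekin using p: /, and see [cukir/, jifem, so/, zuduce_u].
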